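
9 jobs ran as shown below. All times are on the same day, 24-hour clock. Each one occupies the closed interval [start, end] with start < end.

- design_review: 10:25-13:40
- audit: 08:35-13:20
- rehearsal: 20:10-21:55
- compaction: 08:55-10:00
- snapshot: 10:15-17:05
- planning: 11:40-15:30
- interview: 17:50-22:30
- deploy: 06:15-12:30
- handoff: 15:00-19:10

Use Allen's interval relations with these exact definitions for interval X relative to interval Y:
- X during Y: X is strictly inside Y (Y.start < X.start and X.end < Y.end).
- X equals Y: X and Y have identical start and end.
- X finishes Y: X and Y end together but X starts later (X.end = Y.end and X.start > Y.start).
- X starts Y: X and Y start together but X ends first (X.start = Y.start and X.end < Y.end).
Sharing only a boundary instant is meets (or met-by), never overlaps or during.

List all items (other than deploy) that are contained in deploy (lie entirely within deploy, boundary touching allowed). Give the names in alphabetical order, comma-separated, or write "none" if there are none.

Target deploy = [06:15, 12:30].
audit [08:35, 13:20] → overlapped-by → no.
compaction [08:55, 10:00] → during → yes.
design_review [10:25, 13:40] → overlapped-by → no.
handoff [15:00, 19:10] → after → no.
interview [17:50, 22:30] → after → no.
planning [11:40, 15:30] → overlapped-by → no.
rehearsal [20:10, 21:55] → after → no.
snapshot [10:15, 17:05] → overlapped-by → no.
Result: compaction.

compaction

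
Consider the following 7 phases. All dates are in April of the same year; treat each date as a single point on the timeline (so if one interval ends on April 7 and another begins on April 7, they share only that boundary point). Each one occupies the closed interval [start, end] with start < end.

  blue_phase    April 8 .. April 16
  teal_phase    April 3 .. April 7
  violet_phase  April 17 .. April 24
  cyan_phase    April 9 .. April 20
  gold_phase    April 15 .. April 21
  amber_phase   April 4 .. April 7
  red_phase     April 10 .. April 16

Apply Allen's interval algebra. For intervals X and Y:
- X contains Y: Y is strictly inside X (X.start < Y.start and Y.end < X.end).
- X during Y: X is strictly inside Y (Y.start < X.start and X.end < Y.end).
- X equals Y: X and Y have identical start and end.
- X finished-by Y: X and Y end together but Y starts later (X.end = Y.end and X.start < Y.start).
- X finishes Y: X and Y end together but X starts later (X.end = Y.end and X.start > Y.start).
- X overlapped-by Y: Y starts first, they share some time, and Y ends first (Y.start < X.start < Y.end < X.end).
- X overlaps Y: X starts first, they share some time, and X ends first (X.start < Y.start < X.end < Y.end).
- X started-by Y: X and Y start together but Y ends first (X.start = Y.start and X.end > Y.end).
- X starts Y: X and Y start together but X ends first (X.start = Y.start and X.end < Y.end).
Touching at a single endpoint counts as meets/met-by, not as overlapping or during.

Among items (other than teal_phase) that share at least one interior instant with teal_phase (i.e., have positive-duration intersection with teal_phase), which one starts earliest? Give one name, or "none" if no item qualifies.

Target teal_phase = [April 3, April 7].
amber_phase [April 4, April 7] → finishes → candidate.
blue_phase [April 8, April 16] → after → excluded.
cyan_phase [April 9, April 20] → after → excluded.
gold_phase [April 15, April 21] → after → excluded.
red_phase [April 10, April 16] → after → excluded.
violet_phase [April 17, April 24] → after → excluded.
Among candidates, earliest start is April 4 → amber_phase.

amber_phase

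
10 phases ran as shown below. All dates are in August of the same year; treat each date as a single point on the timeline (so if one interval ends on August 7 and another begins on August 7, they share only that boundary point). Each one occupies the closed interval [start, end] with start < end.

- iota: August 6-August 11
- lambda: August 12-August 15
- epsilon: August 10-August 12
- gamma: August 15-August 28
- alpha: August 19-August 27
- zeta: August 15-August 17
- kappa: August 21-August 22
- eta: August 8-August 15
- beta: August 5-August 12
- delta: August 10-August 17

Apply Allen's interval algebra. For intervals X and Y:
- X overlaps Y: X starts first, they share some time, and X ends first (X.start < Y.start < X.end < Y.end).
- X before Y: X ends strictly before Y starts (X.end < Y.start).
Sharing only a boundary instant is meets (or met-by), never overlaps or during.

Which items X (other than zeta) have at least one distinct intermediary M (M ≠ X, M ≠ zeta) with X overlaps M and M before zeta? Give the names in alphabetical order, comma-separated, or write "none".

iota

Target zeta = [August 15, August 17].
Intermediaries M with M before zeta: beta, epsilon, iota.
Via beta — items with X overlaps beta: none.
Via epsilon — items with X overlaps epsilon: iota.
Via iota — items with X overlaps iota: none.
Union: iota.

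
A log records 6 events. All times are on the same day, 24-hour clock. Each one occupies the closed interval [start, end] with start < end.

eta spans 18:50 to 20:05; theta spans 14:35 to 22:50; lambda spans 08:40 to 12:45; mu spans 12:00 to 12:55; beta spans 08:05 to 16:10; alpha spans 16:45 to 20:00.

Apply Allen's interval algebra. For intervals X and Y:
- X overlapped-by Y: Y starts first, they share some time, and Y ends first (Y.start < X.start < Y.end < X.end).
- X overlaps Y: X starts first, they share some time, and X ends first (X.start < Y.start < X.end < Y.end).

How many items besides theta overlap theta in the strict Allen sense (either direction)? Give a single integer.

1

Target theta = [14:35, 22:50].
alpha [16:45, 20:00] → during → no.
beta [08:05, 16:10] → overlaps → counts.
eta [18:50, 20:05] → during → no.
lambda [08:40, 12:45] → before → no.
mu [12:00, 12:55] → before → no.
Total: 1.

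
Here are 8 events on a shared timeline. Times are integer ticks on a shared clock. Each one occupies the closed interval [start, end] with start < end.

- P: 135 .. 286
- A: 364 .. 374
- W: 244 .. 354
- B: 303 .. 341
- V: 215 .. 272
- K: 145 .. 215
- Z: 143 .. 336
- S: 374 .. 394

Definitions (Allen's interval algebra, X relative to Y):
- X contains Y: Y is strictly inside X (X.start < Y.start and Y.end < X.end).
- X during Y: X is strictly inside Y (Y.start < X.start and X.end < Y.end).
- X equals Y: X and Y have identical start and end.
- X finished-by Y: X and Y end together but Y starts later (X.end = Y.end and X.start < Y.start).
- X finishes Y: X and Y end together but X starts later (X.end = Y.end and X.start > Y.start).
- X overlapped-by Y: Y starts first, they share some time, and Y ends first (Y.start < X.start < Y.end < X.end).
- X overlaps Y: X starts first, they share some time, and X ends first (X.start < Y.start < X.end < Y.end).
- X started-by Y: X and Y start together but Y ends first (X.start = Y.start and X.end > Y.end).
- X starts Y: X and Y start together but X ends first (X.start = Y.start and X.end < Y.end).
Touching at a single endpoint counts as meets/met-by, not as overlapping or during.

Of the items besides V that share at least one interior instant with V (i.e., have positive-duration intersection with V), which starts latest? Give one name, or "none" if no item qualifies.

Target V = [215, 272].
A [364, 374] → after → excluded.
B [303, 341] → after → excluded.
K [145, 215] → meets → excluded.
P [135, 286] → contains → candidate.
S [374, 394] → after → excluded.
W [244, 354] → overlapped-by → candidate.
Z [143, 336] → contains → candidate.
Among candidates, latest start is 244 → W.

W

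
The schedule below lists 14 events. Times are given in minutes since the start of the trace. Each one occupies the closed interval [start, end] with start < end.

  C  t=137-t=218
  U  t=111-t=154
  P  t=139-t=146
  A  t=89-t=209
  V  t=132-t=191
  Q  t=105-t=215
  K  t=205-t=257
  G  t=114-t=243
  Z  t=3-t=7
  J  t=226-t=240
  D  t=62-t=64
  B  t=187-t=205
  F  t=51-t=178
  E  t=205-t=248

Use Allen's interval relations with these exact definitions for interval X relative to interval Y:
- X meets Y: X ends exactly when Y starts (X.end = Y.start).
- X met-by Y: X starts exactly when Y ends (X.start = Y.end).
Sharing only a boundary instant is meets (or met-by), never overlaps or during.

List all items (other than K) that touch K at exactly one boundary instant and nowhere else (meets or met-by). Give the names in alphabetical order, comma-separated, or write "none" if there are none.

Target K = [t=205, t=257].
A [t=89, t=209] → overlaps → no.
B [t=187, t=205] → meets → yes.
C [t=137, t=218] → overlaps → no.
D [t=62, t=64] → before → no.
E [t=205, t=248] → starts → no.
F [t=51, t=178] → before → no.
G [t=114, t=243] → overlaps → no.
J [t=226, t=240] → during → no.
P [t=139, t=146] → before → no.
Q [t=105, t=215] → overlaps → no.
U [t=111, t=154] → before → no.
V [t=132, t=191] → before → no.
Z [t=3, t=7] → before → no.
Result: B.

B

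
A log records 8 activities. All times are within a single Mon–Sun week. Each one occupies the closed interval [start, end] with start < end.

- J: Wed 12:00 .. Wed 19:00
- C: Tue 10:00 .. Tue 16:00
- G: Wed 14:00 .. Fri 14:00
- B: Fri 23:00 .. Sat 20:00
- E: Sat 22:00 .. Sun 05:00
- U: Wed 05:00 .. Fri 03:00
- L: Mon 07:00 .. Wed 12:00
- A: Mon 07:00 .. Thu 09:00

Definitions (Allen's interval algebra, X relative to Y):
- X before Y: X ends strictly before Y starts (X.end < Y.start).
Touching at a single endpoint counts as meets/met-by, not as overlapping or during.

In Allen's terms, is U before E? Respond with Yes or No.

U = [Wed 05:00, Fri 03:00], E = [Sat 22:00, Sun 05:00].
Actual relation of U to E: before.
Asked whether 'before' holds → Yes.

Yes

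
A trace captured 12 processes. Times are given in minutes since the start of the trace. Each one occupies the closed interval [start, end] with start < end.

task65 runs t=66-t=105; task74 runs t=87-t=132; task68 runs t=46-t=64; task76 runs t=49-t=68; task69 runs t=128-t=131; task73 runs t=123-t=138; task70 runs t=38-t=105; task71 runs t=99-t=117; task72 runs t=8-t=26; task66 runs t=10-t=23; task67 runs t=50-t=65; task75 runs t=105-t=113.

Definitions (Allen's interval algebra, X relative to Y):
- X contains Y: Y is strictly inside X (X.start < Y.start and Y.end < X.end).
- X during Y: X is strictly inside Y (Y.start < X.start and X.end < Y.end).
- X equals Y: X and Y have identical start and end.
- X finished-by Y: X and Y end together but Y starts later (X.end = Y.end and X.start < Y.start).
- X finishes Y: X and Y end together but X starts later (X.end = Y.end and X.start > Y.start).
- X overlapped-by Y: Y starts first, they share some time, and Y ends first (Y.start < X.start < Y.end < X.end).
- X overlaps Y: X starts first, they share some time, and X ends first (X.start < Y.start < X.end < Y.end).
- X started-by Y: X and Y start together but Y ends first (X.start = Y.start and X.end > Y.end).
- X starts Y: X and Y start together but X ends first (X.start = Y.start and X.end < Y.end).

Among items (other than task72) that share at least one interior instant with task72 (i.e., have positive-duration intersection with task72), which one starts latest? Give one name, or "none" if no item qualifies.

Target task72 = [t=8, t=26].
task65 [t=66, t=105] → after → excluded.
task66 [t=10, t=23] → during → candidate.
task67 [t=50, t=65] → after → excluded.
task68 [t=46, t=64] → after → excluded.
task69 [t=128, t=131] → after → excluded.
task70 [t=38, t=105] → after → excluded.
task71 [t=99, t=117] → after → excluded.
task73 [t=123, t=138] → after → excluded.
task74 [t=87, t=132] → after → excluded.
task75 [t=105, t=113] → after → excluded.
task76 [t=49, t=68] → after → excluded.
Among candidates, latest start is t=10 → task66.

task66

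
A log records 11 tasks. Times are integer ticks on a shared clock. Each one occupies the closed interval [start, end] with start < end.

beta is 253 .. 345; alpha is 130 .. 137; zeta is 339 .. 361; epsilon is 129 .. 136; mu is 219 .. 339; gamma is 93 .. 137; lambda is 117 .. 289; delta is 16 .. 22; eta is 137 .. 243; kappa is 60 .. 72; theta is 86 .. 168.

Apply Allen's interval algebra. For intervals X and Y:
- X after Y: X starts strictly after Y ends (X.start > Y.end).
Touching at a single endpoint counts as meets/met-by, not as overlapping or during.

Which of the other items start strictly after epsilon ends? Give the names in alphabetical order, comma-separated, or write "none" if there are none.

Target epsilon = [129, 136].
alpha [130, 137] → overlapped-by → no.
beta [253, 345] → after → yes.
delta [16, 22] → before → no.
eta [137, 243] → after → yes.
gamma [93, 137] → contains → no.
kappa [60, 72] → before → no.
lambda [117, 289] → contains → no.
mu [219, 339] → after → yes.
theta [86, 168] → contains → no.
zeta [339, 361] → after → yes.
Result: beta, eta, mu, zeta.

beta, eta, mu, zeta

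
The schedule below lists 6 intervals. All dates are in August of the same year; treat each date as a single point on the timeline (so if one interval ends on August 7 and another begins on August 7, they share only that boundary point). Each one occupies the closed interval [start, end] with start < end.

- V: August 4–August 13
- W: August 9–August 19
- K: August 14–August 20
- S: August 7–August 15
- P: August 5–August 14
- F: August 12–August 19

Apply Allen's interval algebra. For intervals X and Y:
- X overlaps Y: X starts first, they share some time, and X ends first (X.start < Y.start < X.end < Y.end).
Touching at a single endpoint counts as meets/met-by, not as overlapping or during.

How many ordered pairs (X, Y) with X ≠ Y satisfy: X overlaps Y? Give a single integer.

Checking all 30 ordered pairs for relation 'overlaps'; matching pairs in alphabetical order:
(F, K): F overlaps K ✓
(P, F): P overlaps F ✓
(P, S): P overlaps S ✓
(P, W): P overlaps W ✓
(S, F): S overlaps F ✓
(S, K): S overlaps K ✓
(S, W): S overlaps W ✓
(V, F): V overlaps F ✓
(V, P): V overlaps P ✓
(V, S): V overlaps S ✓
(V, W): V overlaps W ✓
(W, K): W overlaps K ✓
Count: 12.

12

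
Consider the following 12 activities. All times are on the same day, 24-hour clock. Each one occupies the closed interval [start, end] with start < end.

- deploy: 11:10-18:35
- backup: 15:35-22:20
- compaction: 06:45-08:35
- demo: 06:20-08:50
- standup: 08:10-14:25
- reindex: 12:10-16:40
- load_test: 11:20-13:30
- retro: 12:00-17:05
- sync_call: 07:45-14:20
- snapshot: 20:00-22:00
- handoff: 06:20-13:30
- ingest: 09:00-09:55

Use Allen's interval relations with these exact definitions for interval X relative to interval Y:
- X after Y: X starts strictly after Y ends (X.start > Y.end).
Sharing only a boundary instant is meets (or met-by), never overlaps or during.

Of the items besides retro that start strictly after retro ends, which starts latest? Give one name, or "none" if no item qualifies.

snapshot

Target retro = [12:00, 17:05].
backup [15:35, 22:20] → overlapped-by → excluded.
compaction [06:45, 08:35] → before → excluded.
demo [06:20, 08:50] → before → excluded.
deploy [11:10, 18:35] → contains → excluded.
handoff [06:20, 13:30] → overlaps → excluded.
ingest [09:00, 09:55] → before → excluded.
load_test [11:20, 13:30] → overlaps → excluded.
reindex [12:10, 16:40] → during → excluded.
snapshot [20:00, 22:00] → after → candidate.
standup [08:10, 14:25] → overlaps → excluded.
sync_call [07:45, 14:20] → overlaps → excluded.
Among candidates, latest start is 20:00 → snapshot.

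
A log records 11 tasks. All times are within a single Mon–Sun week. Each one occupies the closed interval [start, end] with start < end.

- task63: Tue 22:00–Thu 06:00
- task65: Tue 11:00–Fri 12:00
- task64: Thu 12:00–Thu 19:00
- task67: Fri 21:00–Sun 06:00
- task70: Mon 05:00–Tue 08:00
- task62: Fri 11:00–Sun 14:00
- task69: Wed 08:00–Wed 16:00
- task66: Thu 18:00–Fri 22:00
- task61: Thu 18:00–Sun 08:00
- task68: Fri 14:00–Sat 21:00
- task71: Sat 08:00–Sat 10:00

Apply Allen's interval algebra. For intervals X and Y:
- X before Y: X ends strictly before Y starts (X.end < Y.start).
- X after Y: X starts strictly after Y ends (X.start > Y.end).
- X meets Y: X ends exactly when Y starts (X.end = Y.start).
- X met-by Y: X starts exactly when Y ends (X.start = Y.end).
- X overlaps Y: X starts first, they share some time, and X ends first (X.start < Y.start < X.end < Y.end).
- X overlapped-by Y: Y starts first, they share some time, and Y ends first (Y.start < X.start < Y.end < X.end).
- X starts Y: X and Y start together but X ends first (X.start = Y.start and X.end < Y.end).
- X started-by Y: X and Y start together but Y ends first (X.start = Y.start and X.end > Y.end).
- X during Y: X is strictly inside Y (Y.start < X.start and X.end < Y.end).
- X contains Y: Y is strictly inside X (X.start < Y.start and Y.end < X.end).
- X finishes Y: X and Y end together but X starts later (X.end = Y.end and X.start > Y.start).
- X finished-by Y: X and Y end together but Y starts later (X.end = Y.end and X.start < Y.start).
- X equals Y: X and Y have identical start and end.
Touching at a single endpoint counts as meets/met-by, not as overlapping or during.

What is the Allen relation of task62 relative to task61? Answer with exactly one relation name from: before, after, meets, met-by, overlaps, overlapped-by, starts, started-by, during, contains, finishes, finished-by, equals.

overlapped-by

task62 = [Fri 11:00, Sun 14:00]; task61 = [Thu 18:00, Sun 08:00].
Compare endpoints: task62.start > task61.start, task62.start < task61.end, task62.end > task61.start, task62.end > task61.end.
That pattern is 'overlapped-by'.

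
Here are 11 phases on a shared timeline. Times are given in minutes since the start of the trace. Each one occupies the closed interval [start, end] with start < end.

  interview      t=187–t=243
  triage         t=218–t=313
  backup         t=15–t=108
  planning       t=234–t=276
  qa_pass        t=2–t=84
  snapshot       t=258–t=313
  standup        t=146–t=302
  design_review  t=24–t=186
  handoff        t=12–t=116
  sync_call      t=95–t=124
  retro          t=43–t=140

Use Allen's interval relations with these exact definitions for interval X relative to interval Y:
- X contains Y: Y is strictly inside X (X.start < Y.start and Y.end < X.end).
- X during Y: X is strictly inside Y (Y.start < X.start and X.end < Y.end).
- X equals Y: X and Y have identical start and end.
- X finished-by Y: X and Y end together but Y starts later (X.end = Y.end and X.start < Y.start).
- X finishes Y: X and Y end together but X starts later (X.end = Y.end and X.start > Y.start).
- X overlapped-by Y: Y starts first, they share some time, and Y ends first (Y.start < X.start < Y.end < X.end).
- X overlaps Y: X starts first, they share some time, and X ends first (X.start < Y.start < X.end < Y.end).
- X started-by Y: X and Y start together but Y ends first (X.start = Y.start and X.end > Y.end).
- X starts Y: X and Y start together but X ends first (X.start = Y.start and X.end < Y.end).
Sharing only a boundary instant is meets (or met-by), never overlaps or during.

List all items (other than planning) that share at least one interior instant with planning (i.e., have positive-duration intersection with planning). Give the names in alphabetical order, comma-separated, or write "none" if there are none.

Target planning = [t=234, t=276].
backup [t=15, t=108] → before → no.
design_review [t=24, t=186] → before → no.
handoff [t=12, t=116] → before → no.
interview [t=187, t=243] → overlaps → yes.
qa_pass [t=2, t=84] → before → no.
retro [t=43, t=140] → before → no.
snapshot [t=258, t=313] → overlapped-by → yes.
standup [t=146, t=302] → contains → yes.
sync_call [t=95, t=124] → before → no.
triage [t=218, t=313] → contains → yes.
Result: interview, snapshot, standup, triage.

interview, snapshot, standup, triage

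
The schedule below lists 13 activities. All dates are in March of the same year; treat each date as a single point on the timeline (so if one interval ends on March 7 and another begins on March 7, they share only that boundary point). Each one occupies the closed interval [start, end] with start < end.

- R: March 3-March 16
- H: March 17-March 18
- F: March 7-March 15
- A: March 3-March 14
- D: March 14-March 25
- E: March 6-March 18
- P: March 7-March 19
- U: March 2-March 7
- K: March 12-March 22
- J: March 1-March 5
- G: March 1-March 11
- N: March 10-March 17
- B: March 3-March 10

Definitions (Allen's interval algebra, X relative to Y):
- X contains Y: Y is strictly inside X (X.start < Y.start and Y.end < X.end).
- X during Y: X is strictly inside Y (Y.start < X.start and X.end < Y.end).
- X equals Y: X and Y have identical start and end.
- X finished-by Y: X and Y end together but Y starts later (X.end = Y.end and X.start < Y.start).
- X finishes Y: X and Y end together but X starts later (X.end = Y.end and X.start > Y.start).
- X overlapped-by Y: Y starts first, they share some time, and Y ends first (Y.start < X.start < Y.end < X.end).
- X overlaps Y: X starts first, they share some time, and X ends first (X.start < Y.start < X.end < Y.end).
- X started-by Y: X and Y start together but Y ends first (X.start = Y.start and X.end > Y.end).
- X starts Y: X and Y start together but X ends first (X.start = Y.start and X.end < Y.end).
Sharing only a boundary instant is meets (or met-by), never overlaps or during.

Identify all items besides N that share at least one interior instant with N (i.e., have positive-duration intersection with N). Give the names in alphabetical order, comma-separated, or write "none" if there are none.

Target N = [March 10, March 17].
A [March 3, March 14] → overlaps → yes.
B [March 3, March 10] → meets → no.
D [March 14, March 25] → overlapped-by → yes.
E [March 6, March 18] → contains → yes.
F [March 7, March 15] → overlaps → yes.
G [March 1, March 11] → overlaps → yes.
H [March 17, March 18] → met-by → no.
J [March 1, March 5] → before → no.
K [March 12, March 22] → overlapped-by → yes.
P [March 7, March 19] → contains → yes.
R [March 3, March 16] → overlaps → yes.
U [March 2, March 7] → before → no.
Result: A, D, E, F, G, K, P, R.

A, D, E, F, G, K, P, R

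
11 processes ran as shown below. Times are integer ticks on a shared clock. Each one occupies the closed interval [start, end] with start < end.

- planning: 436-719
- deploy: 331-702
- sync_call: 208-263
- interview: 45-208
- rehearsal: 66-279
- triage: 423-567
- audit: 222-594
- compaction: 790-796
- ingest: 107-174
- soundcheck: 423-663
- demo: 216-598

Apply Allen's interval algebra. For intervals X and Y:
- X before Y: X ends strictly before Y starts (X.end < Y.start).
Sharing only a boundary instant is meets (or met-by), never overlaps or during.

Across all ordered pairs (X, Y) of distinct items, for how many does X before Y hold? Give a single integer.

31

Checking all 110 ordered pairs for relation 'before'; matching pairs in alphabetical order:
(audit, compaction): audit before compaction ✓
(demo, compaction): demo before compaction ✓
(deploy, compaction): deploy before compaction ✓
(ingest, audit): ingest before audit ✓
(ingest, compaction): ingest before compaction ✓
(ingest, demo): ingest before demo ✓
(ingest, deploy): ingest before deploy ✓
(ingest, planning): ingest before planning ✓
(ingest, soundcheck): ingest before soundcheck ✓
(ingest, sync_call): ingest before sync_call ✓
(ingest, triage): ingest before triage ✓
(interview, audit): interview before audit ✓
(interview, compaction): interview before compaction ✓
(interview, demo): interview before demo ✓
(interview, deploy): interview before deploy ✓
(interview, planning): interview before planning ✓
(interview, soundcheck): interview before soundcheck ✓
(interview, triage): interview before triage ✓
(planning, compaction): planning before compaction ✓
(rehearsal, compaction): rehearsal before compaction ✓
(rehearsal, deploy): rehearsal before deploy ✓
(rehearsal, planning): rehearsal before planning ✓
(rehearsal, soundcheck): rehearsal before soundcheck ✓
(rehearsal, triage): rehearsal before triage ✓
... plus 7 further pairs not listed.
Count: 31.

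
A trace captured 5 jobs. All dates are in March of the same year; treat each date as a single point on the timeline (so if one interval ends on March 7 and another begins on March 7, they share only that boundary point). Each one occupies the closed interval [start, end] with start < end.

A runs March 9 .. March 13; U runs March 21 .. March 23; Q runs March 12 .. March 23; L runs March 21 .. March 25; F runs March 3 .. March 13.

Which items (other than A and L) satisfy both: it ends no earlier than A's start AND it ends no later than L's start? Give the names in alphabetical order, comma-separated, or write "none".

F

Conditions: its end is no earlier than A's start (X.end >= March 9) AND its end is no later than L's start (X.end <= March 21).
F: end March 13 >= March 9? ✓; end March 13 <= March 21? ✓ → yes.
Q: end March 23 >= March 9? ✓; end March 23 <= March 21? ✗ → no.
U: end March 23 >= March 9? ✓; end March 23 <= March 21? ✗ → no.
Result: F.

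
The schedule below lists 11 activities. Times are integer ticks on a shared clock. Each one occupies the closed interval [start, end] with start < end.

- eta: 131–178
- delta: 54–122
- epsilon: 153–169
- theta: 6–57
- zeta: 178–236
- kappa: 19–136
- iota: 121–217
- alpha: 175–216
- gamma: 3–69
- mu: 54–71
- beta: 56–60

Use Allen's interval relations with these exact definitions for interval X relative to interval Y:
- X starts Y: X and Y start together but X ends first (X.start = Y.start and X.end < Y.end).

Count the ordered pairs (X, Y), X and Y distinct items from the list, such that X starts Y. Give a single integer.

1

Checking all 110 ordered pairs for relation 'starts'; matching pairs in alphabetical order:
(mu, delta): mu starts delta ✓
Count: 1.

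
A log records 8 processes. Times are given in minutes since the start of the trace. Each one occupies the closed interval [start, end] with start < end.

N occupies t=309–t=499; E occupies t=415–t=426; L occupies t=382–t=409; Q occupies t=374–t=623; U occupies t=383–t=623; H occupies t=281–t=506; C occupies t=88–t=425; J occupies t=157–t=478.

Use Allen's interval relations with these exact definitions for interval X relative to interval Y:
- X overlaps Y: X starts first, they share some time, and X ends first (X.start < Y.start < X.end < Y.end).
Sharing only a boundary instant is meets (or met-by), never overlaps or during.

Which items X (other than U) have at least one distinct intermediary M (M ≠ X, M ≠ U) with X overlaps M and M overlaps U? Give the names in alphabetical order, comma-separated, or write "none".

Target U = [t=383, t=623].
Intermediaries M with M overlaps U: C, H, J, L, N.
Via C — items with X overlaps C: none.
Via H — items with X overlaps H: C, J.
Via J — items with X overlaps J: C.
Via L — items with X overlaps L: none.
Via N — items with X overlaps N: C, J.
Union: C, J.

C, J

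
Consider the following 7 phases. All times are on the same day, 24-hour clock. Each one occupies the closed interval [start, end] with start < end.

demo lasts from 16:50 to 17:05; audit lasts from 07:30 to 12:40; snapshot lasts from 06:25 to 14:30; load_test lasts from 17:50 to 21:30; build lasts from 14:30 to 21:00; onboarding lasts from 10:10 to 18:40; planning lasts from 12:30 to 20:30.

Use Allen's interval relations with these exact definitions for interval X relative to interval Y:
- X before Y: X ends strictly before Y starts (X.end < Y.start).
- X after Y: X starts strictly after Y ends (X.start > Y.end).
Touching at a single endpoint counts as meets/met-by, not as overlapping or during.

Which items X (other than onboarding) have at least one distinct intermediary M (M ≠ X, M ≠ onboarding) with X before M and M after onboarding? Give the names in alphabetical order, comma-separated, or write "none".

Target onboarding = [10:10, 18:40].
Intermediaries M with M after onboarding: none.
Union: none.

none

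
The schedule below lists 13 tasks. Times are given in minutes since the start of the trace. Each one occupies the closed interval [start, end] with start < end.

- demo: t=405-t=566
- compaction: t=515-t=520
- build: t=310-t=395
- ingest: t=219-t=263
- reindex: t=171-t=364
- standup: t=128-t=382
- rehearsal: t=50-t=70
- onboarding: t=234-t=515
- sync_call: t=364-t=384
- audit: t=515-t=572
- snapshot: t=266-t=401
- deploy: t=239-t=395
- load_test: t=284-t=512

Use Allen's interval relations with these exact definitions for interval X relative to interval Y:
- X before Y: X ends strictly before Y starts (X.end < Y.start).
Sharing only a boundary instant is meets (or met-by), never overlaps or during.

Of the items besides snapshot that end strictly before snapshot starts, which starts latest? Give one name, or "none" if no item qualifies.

ingest

Target snapshot = [t=266, t=401].
audit [t=515, t=572] → after → excluded.
build [t=310, t=395] → during → excluded.
compaction [t=515, t=520] → after → excluded.
demo [t=405, t=566] → after → excluded.
deploy [t=239, t=395] → overlaps → excluded.
ingest [t=219, t=263] → before → candidate.
load_test [t=284, t=512] → overlapped-by → excluded.
onboarding [t=234, t=515] → contains → excluded.
rehearsal [t=50, t=70] → before → candidate.
reindex [t=171, t=364] → overlaps → excluded.
standup [t=128, t=382] → overlaps → excluded.
sync_call [t=364, t=384] → during → excluded.
Among candidates, latest start is t=219 → ingest.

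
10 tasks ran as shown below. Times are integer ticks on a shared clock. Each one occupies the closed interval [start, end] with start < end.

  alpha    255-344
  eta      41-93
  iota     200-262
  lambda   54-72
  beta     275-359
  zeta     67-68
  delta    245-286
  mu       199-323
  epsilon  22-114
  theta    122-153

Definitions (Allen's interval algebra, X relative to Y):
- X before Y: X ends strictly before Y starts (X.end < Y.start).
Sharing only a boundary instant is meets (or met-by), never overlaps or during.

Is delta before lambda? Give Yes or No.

delta = [245, 286], lambda = [54, 72].
Actual relation of delta to lambda: after.
Asked whether 'before' holds → No.

No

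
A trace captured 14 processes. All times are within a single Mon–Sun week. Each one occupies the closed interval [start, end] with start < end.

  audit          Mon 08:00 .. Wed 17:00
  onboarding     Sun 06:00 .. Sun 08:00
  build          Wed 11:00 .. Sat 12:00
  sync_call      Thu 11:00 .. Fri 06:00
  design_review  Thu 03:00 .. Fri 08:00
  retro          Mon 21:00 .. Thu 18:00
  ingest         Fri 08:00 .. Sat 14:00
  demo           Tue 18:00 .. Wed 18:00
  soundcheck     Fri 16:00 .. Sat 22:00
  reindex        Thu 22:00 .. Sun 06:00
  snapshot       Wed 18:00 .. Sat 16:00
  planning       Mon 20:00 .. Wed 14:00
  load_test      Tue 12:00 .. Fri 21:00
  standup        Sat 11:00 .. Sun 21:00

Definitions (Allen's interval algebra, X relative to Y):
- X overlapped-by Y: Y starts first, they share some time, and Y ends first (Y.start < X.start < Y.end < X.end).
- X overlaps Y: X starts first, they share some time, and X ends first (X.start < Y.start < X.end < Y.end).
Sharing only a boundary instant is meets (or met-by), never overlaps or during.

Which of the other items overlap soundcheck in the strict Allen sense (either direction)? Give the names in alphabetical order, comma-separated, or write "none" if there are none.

Target soundcheck = [Fri 16:00, Sat 22:00].
audit [Mon 08:00, Wed 17:00] → before → no.
build [Wed 11:00, Sat 12:00] → overlaps → yes.
demo [Tue 18:00, Wed 18:00] → before → no.
design_review [Thu 03:00, Fri 08:00] → before → no.
ingest [Fri 08:00, Sat 14:00] → overlaps → yes.
load_test [Tue 12:00, Fri 21:00] → overlaps → yes.
onboarding [Sun 06:00, Sun 08:00] → after → no.
planning [Mon 20:00, Wed 14:00] → before → no.
reindex [Thu 22:00, Sun 06:00] → contains → no.
retro [Mon 21:00, Thu 18:00] → before → no.
snapshot [Wed 18:00, Sat 16:00] → overlaps → yes.
standup [Sat 11:00, Sun 21:00] → overlapped-by → yes.
sync_call [Thu 11:00, Fri 06:00] → before → no.
Result: build, ingest, load_test, snapshot, standup.

build, ingest, load_test, snapshot, standup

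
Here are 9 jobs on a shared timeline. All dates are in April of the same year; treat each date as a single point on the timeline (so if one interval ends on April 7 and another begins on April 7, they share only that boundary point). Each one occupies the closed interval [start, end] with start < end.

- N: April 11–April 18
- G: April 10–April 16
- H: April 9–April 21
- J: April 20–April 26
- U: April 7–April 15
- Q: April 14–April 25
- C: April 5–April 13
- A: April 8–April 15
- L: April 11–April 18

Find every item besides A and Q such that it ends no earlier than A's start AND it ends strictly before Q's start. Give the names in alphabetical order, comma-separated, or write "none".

C

Conditions: its end is no earlier than A's start (X.end >= April 8) AND its end is strictly before Q's start (X.end < April 14).
C: end April 13 >= April 8? ✓; end April 13 < April 14? ✓ → yes.
G: end April 16 >= April 8? ✓; end April 16 < April 14? ✗ → no.
H: end April 21 >= April 8? ✓; end April 21 < April 14? ✗ → no.
J: end April 26 >= April 8? ✓; end April 26 < April 14? ✗ → no.
L: end April 18 >= April 8? ✓; end April 18 < April 14? ✗ → no.
N: end April 18 >= April 8? ✓; end April 18 < April 14? ✗ → no.
U: end April 15 >= April 8? ✓; end April 15 < April 14? ✗ → no.
Result: C.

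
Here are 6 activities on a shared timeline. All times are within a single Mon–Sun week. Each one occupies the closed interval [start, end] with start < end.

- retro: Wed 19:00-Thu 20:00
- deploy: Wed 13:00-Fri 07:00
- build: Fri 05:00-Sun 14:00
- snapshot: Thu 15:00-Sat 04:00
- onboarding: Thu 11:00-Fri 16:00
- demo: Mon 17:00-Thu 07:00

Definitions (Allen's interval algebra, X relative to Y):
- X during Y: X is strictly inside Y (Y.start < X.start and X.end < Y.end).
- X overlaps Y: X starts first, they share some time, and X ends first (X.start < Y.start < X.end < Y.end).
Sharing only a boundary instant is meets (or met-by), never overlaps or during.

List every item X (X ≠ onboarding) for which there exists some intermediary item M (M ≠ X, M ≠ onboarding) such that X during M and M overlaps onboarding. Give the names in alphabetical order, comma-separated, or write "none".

retro

Target onboarding = [Thu 11:00, Fri 16:00].
Intermediaries M with M overlaps onboarding: deploy, retro.
Via deploy — items with X during deploy: retro.
Via retro — items with X during retro: none.
Union: retro.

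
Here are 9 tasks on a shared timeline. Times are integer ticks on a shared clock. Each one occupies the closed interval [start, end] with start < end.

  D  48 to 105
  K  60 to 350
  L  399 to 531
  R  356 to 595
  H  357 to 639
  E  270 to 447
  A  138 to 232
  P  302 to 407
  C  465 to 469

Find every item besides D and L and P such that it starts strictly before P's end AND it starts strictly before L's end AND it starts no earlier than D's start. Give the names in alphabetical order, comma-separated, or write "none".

A, E, H, K, R

Conditions: its start is strictly before P's end (X.start < 407) AND its start is strictly before L's end (X.start < 531) AND its start is no earlier than D's start (X.start >= 48).
A: start 138 < 407? ✓; start 138 < 531? ✓; start 138 >= 48? ✓ → yes.
C: start 465 < 407? ✗; start 465 < 531? ✓; start 465 >= 48? ✓ → no.
E: start 270 < 407? ✓; start 270 < 531? ✓; start 270 >= 48? ✓ → yes.
H: start 357 < 407? ✓; start 357 < 531? ✓; start 357 >= 48? ✓ → yes.
K: start 60 < 407? ✓; start 60 < 531? ✓; start 60 >= 48? ✓ → yes.
R: start 356 < 407? ✓; start 356 < 531? ✓; start 356 >= 48? ✓ → yes.
Result: A, E, H, K, R.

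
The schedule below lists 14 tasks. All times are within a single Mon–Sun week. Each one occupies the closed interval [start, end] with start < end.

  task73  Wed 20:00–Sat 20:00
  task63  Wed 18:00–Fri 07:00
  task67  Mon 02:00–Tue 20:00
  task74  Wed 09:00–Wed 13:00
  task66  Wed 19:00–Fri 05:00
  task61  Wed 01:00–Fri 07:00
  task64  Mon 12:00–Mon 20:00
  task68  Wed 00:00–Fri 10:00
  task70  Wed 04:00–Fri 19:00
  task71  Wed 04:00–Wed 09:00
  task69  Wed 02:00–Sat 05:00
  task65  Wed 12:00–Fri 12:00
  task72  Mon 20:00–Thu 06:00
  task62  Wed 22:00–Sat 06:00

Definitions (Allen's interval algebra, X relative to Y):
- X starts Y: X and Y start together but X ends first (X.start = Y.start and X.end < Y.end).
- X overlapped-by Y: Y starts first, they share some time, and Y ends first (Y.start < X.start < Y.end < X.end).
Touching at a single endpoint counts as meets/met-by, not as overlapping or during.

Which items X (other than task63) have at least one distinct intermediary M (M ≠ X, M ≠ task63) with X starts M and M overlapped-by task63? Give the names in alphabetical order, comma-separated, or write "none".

none

Target task63 = [Wed 18:00, Fri 07:00].
Intermediaries M with M overlapped-by task63: task62, task73.
Via task62 — items with X starts task62: none.
Via task73 — items with X starts task73: none.
Union: none.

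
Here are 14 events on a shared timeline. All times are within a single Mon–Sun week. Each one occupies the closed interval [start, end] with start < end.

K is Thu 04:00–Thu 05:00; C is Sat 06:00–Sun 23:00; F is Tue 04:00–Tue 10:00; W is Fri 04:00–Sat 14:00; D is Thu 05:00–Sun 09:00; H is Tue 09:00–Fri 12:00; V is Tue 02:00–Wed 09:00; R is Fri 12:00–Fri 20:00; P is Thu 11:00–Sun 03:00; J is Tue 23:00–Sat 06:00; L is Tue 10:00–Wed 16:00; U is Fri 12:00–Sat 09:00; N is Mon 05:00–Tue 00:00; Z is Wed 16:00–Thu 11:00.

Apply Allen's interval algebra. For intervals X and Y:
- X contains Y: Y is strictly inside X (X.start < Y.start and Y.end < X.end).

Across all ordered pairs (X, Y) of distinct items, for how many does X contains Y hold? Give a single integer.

Checking all 182 ordered pairs for relation 'contains'; matching pairs in alphabetical order:
(D, P): D contains P ✓
(D, R): D contains R ✓
(D, U): D contains U ✓
(D, W): D contains W ✓
(H, K): H contains K ✓
(H, L): H contains L ✓
(H, Z): H contains Z ✓
(J, K): J contains K ✓
(J, R): J contains R ✓
(J, Z): J contains Z ✓
(P, R): P contains R ✓
(P, U): P contains U ✓
(P, W): P contains W ✓
(V, F): V contains F ✓
(W, R): W contains R ✓
(W, U): W contains U ✓
(Z, K): Z contains K ✓
Count: 17.

17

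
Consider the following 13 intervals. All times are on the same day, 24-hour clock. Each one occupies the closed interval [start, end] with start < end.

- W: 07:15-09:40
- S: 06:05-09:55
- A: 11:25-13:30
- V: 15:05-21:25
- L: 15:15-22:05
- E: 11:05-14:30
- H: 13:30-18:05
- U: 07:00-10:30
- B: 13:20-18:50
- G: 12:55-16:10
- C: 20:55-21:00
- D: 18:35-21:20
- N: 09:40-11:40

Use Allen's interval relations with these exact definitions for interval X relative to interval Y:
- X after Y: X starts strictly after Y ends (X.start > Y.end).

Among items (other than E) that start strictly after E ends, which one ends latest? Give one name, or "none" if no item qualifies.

Target E = [11:05, 14:30].
A [11:25, 13:30] → during → excluded.
B [13:20, 18:50] → overlapped-by → excluded.
C [20:55, 21:00] → after → candidate.
D [18:35, 21:20] → after → candidate.
G [12:55, 16:10] → overlapped-by → excluded.
H [13:30, 18:05] → overlapped-by → excluded.
L [15:15, 22:05] → after → candidate.
N [09:40, 11:40] → overlaps → excluded.
S [06:05, 09:55] → before → excluded.
U [07:00, 10:30] → before → excluded.
V [15:05, 21:25] → after → candidate.
W [07:15, 09:40] → before → excluded.
Among candidates, latest end is 22:05 → L.

L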